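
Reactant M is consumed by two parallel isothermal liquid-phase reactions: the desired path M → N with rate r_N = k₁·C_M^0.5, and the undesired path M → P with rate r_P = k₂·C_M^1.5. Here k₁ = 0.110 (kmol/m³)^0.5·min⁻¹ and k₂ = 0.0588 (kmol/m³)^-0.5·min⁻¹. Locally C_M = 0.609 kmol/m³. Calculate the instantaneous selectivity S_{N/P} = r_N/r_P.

3.07

S_{N/P} = r_N/r_P = (k₁·C_M^0.5)/(k₂·C_M^1.5) = (k₁/k₂)·C_M⁻¹.
= (0.110×0.6090^0.5) / (0.0588×0.6090^1.5) = 0.08584/0.02794 = 3.07.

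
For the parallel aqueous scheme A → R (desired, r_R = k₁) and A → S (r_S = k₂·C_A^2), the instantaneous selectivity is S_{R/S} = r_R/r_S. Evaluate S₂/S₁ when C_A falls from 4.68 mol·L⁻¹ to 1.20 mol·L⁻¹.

S_{R/S} = (k₁/k₂)·C_A^-2, so S₂/S₁ = (C_{A,2}/C_{A,1})^-2.
= (1.20/4.68)^(-2) = (0.2564)^(-2) = 15.2.
Selectivity toward R rises as C_A falls — low-concentration operation is favoured.

15.2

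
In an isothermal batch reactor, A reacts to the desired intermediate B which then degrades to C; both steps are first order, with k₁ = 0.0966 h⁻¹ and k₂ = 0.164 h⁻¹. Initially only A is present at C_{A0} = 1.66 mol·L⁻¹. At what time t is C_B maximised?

The intermediate peaks when r₁ = r₂, i.e. k₁e^(−k₁t) = k₂e^(−k₂t), giving t_opt = ln(k₂/k₁)/(k₂−k₁).
= ln(0.164/0.0966)/(0.164−0.0966) = ln(1.698)/0.06740 = 0.5293/0.06740 = 7.85 h.

7.85 h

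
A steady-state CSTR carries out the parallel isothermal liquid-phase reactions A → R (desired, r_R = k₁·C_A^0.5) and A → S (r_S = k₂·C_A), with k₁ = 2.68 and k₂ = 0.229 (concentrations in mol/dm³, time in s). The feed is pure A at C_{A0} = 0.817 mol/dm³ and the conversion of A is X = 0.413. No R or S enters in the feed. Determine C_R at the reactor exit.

0.319 mol/dm³

Exit C_A = C_{A0}(1−X) = 0.817×0.587 = 0.4796 mol/dm³.
A CSTR operates uniformly at the exit composition, giving r_R = 1.856 and r_S = 0.1098 (each k·C_A^n at C_A = 0.4796).
Fraction of consumed A going to R: r_R/(r_R+r_S) = 0.9441.
C_R = 0.9441·C_{A0}·X = 0.9441×0.817×0.413 = 0.319 mol/dm³.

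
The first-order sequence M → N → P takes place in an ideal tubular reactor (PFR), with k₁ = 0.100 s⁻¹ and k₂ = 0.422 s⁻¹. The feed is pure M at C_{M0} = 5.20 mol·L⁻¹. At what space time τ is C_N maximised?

4.47 s

The intermediate peaks when r₁ = r₂, i.e. k₁e^(−k₁τ) = k₂e^(−k₂τ), giving τ_opt = ln(k₂/k₁)/(k₂−k₁).
= ln(0.422/0.100)/(0.422−0.100) = ln(4.220)/0.3220 = 1.440/0.3220 = 4.47 s.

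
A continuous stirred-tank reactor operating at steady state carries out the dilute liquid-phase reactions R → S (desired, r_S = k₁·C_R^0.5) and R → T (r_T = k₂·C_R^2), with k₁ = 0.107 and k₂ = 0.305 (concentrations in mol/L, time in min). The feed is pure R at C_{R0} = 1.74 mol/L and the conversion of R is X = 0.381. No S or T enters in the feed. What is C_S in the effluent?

0.158 mol/L

Exit C_R = C_{R0}(1−X) = 1.74×0.619 = 1.077 mol/L.
A CSTR operates uniformly at the exit composition, giving r_S = 0.1110 and r_T = 0.3538 (each k·C_R^n at C_R = 1.077).
Fraction of consumed R going to S: r_S/(r_S+r_T) = 0.2389.
C_S = 0.2389·C_{R0}·X = 0.2389×1.74×0.381 = 0.158 mol/L.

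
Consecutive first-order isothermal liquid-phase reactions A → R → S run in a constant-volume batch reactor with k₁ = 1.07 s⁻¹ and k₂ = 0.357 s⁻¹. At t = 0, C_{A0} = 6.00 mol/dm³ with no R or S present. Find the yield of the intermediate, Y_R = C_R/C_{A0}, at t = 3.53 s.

Solving the coupled first-order balances gives C_R(t) = [k₁/(k₂−k₁)]·C_{A0}·(e^(−k₁t) − e^(−k₂t)).
e^(−k₁t) = e^(−1.07×3.53) = e^(−3.777) = 0.02289; e^(−k₂t) = e^(−1.260) = 0.2836.
C_R = 1.07×6.00/(0.357−1.07) × (0.02289−0.2836) = (-9.004)×(-0.2607) = 2.347 mol/dm³.
Y_R = C_R/C_{A0} = 2.347/6.00 = 0.391.

0.391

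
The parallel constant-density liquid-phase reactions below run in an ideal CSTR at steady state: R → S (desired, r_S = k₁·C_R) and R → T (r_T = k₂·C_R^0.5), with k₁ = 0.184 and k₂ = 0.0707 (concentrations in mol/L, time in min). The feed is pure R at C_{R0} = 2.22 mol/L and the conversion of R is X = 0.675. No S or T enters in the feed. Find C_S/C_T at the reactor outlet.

Exit C_R = C_{R0}(1−X) = 2.22×0.325 = 0.7215 mol/L.
A CSTR operates uniformly at the exit composition, giving r_S = 0.1328 and r_T = 0.06005 (each k·C_R^n at C_R = 0.7215).
Overall selectivity = C_S/C_T = r_Sτ/(r_Tτ) = r_S/r_T = 2.21.

2.21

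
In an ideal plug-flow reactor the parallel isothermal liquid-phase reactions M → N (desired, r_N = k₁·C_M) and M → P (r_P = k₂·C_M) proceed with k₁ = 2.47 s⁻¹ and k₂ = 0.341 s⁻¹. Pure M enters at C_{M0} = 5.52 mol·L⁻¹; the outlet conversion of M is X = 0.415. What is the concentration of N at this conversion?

C_M = C_{M0}(1−X) = 3.229 mol·L⁻¹.
Both paths are first order in M, so the instantaneous fraction to N is constant: dC_N/d(−C_M) = k₁/(k₁+k₂) = 0.8787.
C_N = 0.8787·(C_{M0}−C_M) = 0.8787×2.291 = 2.01 mol·L⁻¹.

2.01 mol·L⁻¹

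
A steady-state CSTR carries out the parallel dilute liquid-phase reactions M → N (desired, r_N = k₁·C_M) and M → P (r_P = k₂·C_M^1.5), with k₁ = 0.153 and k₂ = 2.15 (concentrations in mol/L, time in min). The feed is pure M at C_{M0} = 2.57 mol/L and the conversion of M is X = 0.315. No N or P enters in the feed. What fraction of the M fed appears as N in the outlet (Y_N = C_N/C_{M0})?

Exit C_M = C_{M0}(1−X) = 2.57×0.685 = 1.760 mol/L.
A CSTR operates uniformly at the exit composition, giving r_N = 0.2693 and r_P = 5.022 (each k·C_M^n at C_M = 1.760).
Fraction of consumed M going to N: r_N/(r_N+r_P) = 0.05090.
C_N = 0.05090·C_{M0}·X = 0.05090×2.57×0.315 = 0.0412 mol/L; Y_N = C_N/C_{M0} = 0.0160.

0.0160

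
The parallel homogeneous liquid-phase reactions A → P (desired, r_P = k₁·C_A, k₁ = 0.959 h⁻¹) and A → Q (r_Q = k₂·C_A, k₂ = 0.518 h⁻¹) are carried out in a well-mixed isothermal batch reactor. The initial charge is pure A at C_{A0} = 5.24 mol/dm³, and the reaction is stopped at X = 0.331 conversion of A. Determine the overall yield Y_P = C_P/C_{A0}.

C_A = C_{A0}(1−X) = 3.506 mol/dm³.
Both paths are first order in A, so the instantaneous fraction to P is constant: dC_P/d(−C_A) = k₁/(k₁+k₂) = 0.6493.
C_P = 0.6493·(C_{A0}−C_A) = 0.6493×1.734 = 1.13 mol/dm³.
Y_P = C_P/C_{A0} = 1.126/5.24 = 0.215.

0.215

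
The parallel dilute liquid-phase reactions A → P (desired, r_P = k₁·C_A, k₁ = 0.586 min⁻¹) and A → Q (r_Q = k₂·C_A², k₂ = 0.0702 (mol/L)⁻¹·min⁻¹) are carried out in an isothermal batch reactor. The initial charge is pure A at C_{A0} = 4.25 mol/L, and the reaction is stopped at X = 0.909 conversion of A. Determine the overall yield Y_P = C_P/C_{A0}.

C_A = C_{A0}(1−X) = 0.3867 mol/L.
Along a PFR/batch, dC_P/dC_A = −r_P/(r_P+r_Q) = −k₁/(k₁+k₂·C_A).
Integrating from C_{A0} to C_A: C_P = (0.586/0.0702)·ln[(0.586+0.0702·4.25)/(0.586+0.0702·0.387)] = 8.348·ln(0.8843/0.6131) = 3.057 mol/L.
Y_P = C_P/C_{A0} = 3.057/4.25 = 0.719.

0.719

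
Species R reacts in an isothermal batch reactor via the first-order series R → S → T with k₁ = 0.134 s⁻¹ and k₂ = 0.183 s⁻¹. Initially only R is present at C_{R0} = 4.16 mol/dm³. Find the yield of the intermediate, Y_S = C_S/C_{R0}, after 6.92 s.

The intermediate concentration in a first-order A→B→C sequence is C_S = k₁C_{R0}(e^(−k₁t) − e^(−k₂t))/(k₂−k₁).
e^(−k₁t) = e^(−0.134×6.92) = e^(−0.9273) = 0.3956; e^(−k₂t) = e^(−1.266) = 0.2819.
C_S = 0.134×4.16/(0.183−0.134) × (0.3956−0.2819) = 11.38×0.1138 = 1.294 mol/dm³.
Y_S = C_S/C_{R0} = 1.294/4.16 = 0.311.

0.311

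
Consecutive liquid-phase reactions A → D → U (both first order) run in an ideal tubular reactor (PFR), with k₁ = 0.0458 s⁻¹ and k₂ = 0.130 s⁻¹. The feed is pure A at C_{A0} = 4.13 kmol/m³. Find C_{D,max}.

For a first-order series the maximum intermediate yield is C_{D,max}/C_{A0} = (k₁/k₂)^[k₂/(k₂−k₁)].
= (0.0458/0.130)^(0.130/(0.130−0.0458)) = (0.3523)^(1.544) = 0.1997.
C_{D,max} = 0.1997×4.13 = 0.825 kmol/m³.

0.825 kmol/m³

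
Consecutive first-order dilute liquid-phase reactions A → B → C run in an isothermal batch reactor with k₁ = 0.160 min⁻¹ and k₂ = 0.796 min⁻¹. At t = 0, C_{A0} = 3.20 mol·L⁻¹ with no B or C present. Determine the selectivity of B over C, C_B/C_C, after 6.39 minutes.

Solving the coupled first-order balances gives C_B(t) = [k₁/(k₂−k₁)]·C_{A0}·(e^(−k₁t) − e^(−k₂t)).
e^(−k₁t) = e^(−0.160×6.39) = e^(−1.022) = 0.3597; e^(−k₂t) = e^(−5.086) = 0.006180.
C_B = 0.160×3.20/(0.796−0.160) × (0.3597−0.006180) = 0.8050×0.3536 = 0.2846 mol·L⁻¹.
C_A = C_{A0}e^(−k₁t) = 1.151 mol·L⁻¹, so C_C = C_{A0}−C_A−C_B = 1.764 mol·L⁻¹; C_B/C_C = 0.161.

0.161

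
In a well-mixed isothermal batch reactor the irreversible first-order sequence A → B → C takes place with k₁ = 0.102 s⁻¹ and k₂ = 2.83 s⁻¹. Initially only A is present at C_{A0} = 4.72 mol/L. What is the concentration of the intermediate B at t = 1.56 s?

For first-order series with pure A initially, C_B(t) = k₁C_{A0}/(k₂−k₁)·(e^(−k₁t) − e^(−k₂t)).
e^(−k₁t) = e^(−0.102×1.56) = e^(−0.1591) = 0.8529; e^(−k₂t) = e^(−4.415) = 0.01210.
C_B = 0.102×4.72/(2.83−0.102) × (0.8529−0.01210) = 0.1765×0.8408 = 0.1484 mol/L.

0.148 mol/L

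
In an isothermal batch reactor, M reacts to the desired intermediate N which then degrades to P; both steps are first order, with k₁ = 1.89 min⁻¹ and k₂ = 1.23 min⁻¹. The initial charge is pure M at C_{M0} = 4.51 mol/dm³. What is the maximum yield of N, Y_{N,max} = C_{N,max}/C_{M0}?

0.449

Evaluating C_N at t_opt = ln(k₂/k₁)/(k₂−k₁) gives C_{N,max}/C_{M0} = (k₁/k₂)^[k₂/(k₂−k₁)].
= (1.89/1.23)^(1.23/(1.23−1.89)) = (1.537)^(-1.864) = 0.4491.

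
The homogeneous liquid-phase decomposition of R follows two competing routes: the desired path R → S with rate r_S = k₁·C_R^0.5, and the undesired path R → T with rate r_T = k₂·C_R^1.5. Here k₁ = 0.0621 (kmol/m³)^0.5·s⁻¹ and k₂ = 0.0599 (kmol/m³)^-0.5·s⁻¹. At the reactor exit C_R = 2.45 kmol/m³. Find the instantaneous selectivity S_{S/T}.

S_{S/T} = r_S/r_T = (k₁·C_R^0.5)/(k₂·C_R^1.5) = (k₁/k₂)·C_R⁻¹.
= (0.0621×2.450^0.5) / (0.0599×2.450^1.5) = 0.09720/0.2297 = 0.423.
The undesired path is higher order in R, so low C_R (CSTR or dilute feed) favours S.

0.423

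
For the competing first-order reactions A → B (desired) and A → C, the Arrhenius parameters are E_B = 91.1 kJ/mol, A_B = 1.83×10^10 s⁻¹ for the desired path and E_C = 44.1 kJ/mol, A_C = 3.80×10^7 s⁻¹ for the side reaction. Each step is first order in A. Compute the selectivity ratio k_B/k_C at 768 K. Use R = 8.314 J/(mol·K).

0.306

k_B/k_C = (A_B/A_C)·exp[−(E_B−E_C)/(RT)] = (A_B/A_C)·exp[(E_C−E_B)/(RT)].
(E_C−E_B)/(RT) = (44.1−91.1)×10³/(8.314×768) = -47000/6385 = -7.361.
k_B/k_C = (1.83×10^10/3.80×10^7)·exp(-7.361) = 481.6 × 6.357×10^-4 = 0.306.
Since E_B > E_C, raising the temperature improves selectivity toward B.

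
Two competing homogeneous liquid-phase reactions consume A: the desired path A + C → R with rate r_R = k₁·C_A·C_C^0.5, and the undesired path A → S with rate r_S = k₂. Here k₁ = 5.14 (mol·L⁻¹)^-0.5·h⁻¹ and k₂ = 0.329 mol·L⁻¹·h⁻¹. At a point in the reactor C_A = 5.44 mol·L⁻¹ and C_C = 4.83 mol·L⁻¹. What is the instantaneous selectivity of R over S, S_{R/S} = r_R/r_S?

S_{R/S} = r_R/r_S = (k₁·C_A·C_C^0.5)/(k₂) = (k₁/k₂)·C_A·C_C^0.5.
= (5.14×5.440×4.830^0.5) / (0.329) = 61.45/0.3290 = 187.
Since the desired path is higher order in A, keeping C_A high (PFR or concentrated feed) favours R.

187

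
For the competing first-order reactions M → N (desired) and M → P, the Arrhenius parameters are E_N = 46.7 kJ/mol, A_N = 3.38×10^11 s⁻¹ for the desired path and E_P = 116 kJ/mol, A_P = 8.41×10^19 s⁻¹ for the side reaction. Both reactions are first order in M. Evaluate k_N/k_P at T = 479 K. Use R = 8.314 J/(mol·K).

0.145

With equal orders, S_{N/P} = k_N/k_P = (A_N/A_P)·exp[(E_P−E_N)/(RT)].
(E_P−E_N)/(RT) = (116−46.7)×10³/(8.314×479) = 69300/3982 = 17.40.
k_N/k_P = (3.38×10^11/8.41×10^19)·exp(17.40) = 4.019×10^-9 × 3.609×10^7 = 0.145.
Since E_N < E_P, lowering the temperature improves selectivity toward N.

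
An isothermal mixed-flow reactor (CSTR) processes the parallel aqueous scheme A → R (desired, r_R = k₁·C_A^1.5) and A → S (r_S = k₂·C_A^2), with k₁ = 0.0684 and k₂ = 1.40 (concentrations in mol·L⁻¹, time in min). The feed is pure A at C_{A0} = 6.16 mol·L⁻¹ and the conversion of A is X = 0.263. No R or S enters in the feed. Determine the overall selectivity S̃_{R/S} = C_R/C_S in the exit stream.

Exit C_A = C_{A0}(1−X) = 6.16×0.737 = 4.540 mol·L⁻¹.
Rates in a CSTR are evaluated at the outlet concentration: r_R = 0.0684×4.540^1.5 = 0.6617, r_S = 1.40×4.540^2 = 28.86.
Overall selectivity = C_R/C_S = r_Rτ/(r_Sτ) = r_R/r_S = 0.0229.

0.0229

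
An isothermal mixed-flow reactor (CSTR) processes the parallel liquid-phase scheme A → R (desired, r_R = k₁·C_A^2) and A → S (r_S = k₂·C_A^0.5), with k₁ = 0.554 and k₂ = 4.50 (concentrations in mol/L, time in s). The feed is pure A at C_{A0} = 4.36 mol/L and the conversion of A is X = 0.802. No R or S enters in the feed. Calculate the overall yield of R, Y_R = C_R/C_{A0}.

0.0721

Exit C_A = C_{A0}(1−X) = 4.36×0.198 = 0.8633 mol/L.
In a CSTR the entire volume is at exit conditions, so r_R = 0.554×0.8633^2 = 0.4129 and r_S = 4.50×0.8633^0.5 = 4.181.
Fraction of consumed A going to R: r_R/(r_R+r_S) = 0.08987.
C_R = 0.08987·C_{A0}·X = 0.08987×4.36×0.802 = 0.314 mol/L; Y_R = C_R/C_{A0} = 0.0721.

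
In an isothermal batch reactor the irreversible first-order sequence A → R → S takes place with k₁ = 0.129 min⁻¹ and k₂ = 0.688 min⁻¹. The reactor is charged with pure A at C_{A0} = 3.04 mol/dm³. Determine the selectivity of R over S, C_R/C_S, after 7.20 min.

Solving the coupled first-order balances gives C_R(t) = [k₁/(k₂−k₁)]·C_{A0}·(e^(−k₁t) − e^(−k₂t)).
e^(−k₁t) = e^(−0.129×7.20) = e^(−0.9288) = 0.3950; e^(−k₂t) = e^(−4.954) = 0.007058.
C_R = 0.129×3.04/(0.688−0.129) × (0.3950−0.007058) = 0.7015×0.3880 = 0.2722 mol/dm³.
C_A = C_{A0}e^(−k₁t) = 1.201 mol/dm³, so C_S = C_{A0}−C_A−C_R = 1.567 mol/dm³; C_R/C_S = 0.174.

0.174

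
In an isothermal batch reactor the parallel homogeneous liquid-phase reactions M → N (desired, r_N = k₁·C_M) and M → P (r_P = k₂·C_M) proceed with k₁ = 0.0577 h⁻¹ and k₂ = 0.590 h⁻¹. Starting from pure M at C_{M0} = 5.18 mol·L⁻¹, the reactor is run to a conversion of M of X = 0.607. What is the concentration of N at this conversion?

0.280 mol·L⁻¹

C_M = C_{M0}(1−X) = 2.036 mol·L⁻¹.
Both paths are first order in M, so the instantaneous fraction to N is constant: dC_N/d(−C_M) = k₁/(k₁+k₂) = 0.08908.
C_N = 0.08908·(C_{M0}−C_M) = 0.08908×3.144 = 0.280 mol·L⁻¹.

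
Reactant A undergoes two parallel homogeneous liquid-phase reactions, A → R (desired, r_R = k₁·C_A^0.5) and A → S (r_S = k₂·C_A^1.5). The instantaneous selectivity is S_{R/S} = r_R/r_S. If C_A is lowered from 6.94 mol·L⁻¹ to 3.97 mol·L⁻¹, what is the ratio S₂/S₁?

S_{R/S} = (k₁/k₂)·C_A⁻¹, so S₂/S₁ = (C_{A,2}/C_{A,1})⁻¹.
= 6.94/3.97 = 1.75.

1.75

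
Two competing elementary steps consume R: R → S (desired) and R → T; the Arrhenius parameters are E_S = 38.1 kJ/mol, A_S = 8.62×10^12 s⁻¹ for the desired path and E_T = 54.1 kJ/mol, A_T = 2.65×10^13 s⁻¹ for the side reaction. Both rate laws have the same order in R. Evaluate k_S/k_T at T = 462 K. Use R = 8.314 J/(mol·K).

21.0

k_S/k_T = (A_S/A_T)·exp[−(E_S−E_T)/(RT)] = (A_S/A_T)·exp[(E_T−E_S)/(RT)].
(E_T−E_S)/(RT) = (54.1−38.1)×10³/(8.314×462) = 16000/3841 = 4.166.
k_S/k_T = (8.62×10^12/2.65×10^13)·exp(4.166) = 0.3253 × 64.43 = 21.0.
Since E_S < E_T, lowering the temperature improves selectivity toward S.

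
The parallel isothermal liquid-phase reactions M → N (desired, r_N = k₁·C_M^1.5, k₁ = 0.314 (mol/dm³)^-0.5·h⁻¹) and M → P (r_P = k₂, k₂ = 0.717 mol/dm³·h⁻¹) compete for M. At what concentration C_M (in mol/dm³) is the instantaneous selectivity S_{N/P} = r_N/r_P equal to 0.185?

S_{N/P} = (k₁/k₂)·C_M^1.5 ⇒ C_M = (S·k₂/k₁)^(1/1.5).
= (0.185×0.717/0.314)^(0.6667) = (0.4224)^(0.6667) = 0.563 mol/dm³.

0.563 mol/dm³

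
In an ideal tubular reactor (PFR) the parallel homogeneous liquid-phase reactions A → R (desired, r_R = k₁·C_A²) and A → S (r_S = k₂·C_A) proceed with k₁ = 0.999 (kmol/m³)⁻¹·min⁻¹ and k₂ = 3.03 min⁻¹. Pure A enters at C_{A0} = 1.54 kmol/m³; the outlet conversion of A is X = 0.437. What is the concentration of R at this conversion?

C_A = C_{A0}(1−X) = 0.8670 kmol/m³.
Along a PFR/batch, dC_S/dC_A = −r_S/(r_R+r_S) = −k₂/(k₂+k₁·C_A).
Integrating from C_{A0} to C_A: C_S = (3.03/0.999)·ln[(3.03+0.999·1.54)/(3.03+0.999·0.867)] = 3.033·ln(4.568/3.896) = 0.4828 kmol/m³.
Then C_R = (C_{A0}−C_A) − C_S = 0.6730 − 0.4828 = 0.1902 kmol/m³.

0.190 kmol/m³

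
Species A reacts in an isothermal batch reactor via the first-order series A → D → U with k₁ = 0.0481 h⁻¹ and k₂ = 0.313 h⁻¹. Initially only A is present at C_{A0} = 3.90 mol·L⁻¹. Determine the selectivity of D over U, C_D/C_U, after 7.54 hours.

Solving the coupled first-order balances gives C_D(t) = [k₁/(k₂−k₁)]·C_{A0}·(e^(−k₁t) − e^(−k₂t)).
e^(−k₁t) = e^(−0.0481×7.54) = e^(−0.3627) = 0.6958; e^(−k₂t) = e^(−2.360) = 0.09442.
C_D = 0.0481×3.90/(0.313−0.0481) × (0.6958−0.09442) = 0.7082×0.6014 = 0.4259 mol·L⁻¹.
C_A = C_{A0}e^(−k₁t) = 2.714 mol·L⁻¹, so C_U = C_{A0}−C_A−C_D = 0.7604 mol·L⁻¹; C_D/C_U = 0.560.

0.560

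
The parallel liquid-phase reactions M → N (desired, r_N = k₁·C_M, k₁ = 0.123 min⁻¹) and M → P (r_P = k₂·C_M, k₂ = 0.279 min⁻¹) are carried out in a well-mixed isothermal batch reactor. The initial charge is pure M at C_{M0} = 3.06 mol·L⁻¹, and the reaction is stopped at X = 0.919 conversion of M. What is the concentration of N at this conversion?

0.860 mol·L⁻¹

C_M = C_{M0}(1−X) = 0.2479 mol·L⁻¹.
Both paths are first order in M, so the instantaneous fraction to N is constant: dC_N/d(−C_M) = k₁/(k₁+k₂) = 0.3060.
C_N = 0.3060·(C_{M0}−C_M) = 0.3060×2.812 = 0.860 mol·L⁻¹.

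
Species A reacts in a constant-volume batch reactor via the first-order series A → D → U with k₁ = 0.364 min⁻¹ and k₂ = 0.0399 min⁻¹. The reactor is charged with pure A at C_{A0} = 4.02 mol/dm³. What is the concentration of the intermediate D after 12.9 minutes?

For first-order series with pure A initially, C_D(t) = k₁C_{A0}/(k₂−k₁)·(e^(−k₁t) − e^(−k₂t)).
e^(−k₁t) = e^(−0.364×12.9) = e^(−4.696) = 0.009135; e^(−k₂t) = e^(−0.5147) = 0.5977.
C_D = 0.364×4.02/(0.0399−0.364) × (0.009135−0.5977) = (-4.515)×(-0.5885) = 2.657 mol/dm³.

2.66 mol/dm³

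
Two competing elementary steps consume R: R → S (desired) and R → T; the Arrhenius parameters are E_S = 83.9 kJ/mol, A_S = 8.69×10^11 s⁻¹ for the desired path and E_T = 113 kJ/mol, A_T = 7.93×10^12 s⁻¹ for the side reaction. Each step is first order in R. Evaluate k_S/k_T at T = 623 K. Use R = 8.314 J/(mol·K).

With equal orders, S_{S/T} = k_S/k_T = (A_S/A_T)·exp[(E_T−E_S)/(RT)].
(E_T−E_S)/(RT) = (113−83.9)×10³/(8.314×623) = 29100/5180 = 5.618.
k_S/k_T = (8.69×10^11/7.93×10^12)·exp(5.618) = 0.1096 × 275.4 = 30.2.

30.2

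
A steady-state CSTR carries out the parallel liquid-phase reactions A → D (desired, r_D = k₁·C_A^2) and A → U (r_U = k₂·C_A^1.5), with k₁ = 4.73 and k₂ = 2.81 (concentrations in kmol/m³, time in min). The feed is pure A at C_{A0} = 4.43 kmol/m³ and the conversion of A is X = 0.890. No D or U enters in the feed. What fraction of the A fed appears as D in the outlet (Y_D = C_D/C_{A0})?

Exit C_A = C_{A0}(1−X) = 4.43×0.110 = 0.4873 kmol/m³.
A CSTR operates uniformly at the exit composition, giving r_D = 1.123 and r_U = 0.9559 (each k·C_A^n at C_A = 0.4873).
Fraction of consumed A going to D: r_D/(r_D+r_U) = 0.5402.
C_D = 0.5402·C_{A0}·X = 0.5402×4.43×0.890 = 2.13 kmol/m³; Y_D = C_D/C_{A0} = 0.481.

0.481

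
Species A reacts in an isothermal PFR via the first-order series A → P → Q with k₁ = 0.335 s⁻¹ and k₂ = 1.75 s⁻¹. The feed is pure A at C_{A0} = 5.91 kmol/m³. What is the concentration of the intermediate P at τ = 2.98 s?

For first-order series with pure A initially, C_P(τ) = k₁C_{A0}/(k₂−k₁)·(e^(−k₁τ) − e^(−k₂τ)).
e^(−k₁τ) = e^(−0.335×2.98) = e^(−0.9983) = 0.3685; e^(−k₂τ) = e^(−5.215) = 0.005434.
C_P = 0.335×5.91/(1.75−0.335) × (0.3685−0.005434) = 1.399×0.3631 = 0.5080 kmol/m³.

0.508 kmol/m³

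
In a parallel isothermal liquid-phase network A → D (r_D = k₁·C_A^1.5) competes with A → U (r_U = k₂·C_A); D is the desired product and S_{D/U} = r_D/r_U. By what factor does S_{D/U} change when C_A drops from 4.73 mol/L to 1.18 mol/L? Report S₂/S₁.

S_{D/U} = (k₁/k₂)·C_A^0.5, so S₂/S₁ = (C_{A,2}/C_{A,1})^0.5.
= (1.18/4.73)^0.5 = (0.2495)^0.5 = 0.499.
Selectivity toward D falls as C_A falls — high-concentration operation is favoured.

0.499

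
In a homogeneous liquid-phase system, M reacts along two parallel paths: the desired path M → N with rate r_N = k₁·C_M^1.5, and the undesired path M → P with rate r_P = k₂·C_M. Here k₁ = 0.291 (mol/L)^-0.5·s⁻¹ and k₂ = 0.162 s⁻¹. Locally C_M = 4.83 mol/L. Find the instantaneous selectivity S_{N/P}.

S_{N/P} = r_N/r_P = (k₁·C_M^1.5)/(k₂·C_M) = (k₁/k₂)·C_M^0.5.
= (0.291×4.830^1.5) / (0.162×4.830) = 3.089/0.7825 = 3.95.

3.95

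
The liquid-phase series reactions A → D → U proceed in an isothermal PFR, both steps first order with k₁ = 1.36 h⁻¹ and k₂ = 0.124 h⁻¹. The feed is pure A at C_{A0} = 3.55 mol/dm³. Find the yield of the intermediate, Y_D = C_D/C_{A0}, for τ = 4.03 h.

0.663

Solving the coupled first-order balances gives C_D(τ) = [k₁/(k₂−k₁)]·C_{A0}·(e^(−k₁τ) − e^(−k₂τ)).
e^(−k₁τ) = e^(−1.36×4.03) = e^(−5.481) = 0.004166; e^(−k₂τ) = e^(−0.4997) = 0.6067.
C_D = 1.36×3.55/(0.124−1.36) × (0.004166−0.6067) = (-3.906)×(-0.6025) = 2.354 mol/dm³.
Y_D = C_D/C_{A0} = 2.354/3.55 = 0.663.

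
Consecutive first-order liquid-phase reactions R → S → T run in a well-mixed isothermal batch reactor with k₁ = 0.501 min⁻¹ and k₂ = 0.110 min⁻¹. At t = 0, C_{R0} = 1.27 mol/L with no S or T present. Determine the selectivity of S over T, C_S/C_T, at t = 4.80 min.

Solving the coupled first-order balances gives C_S(t) = [k₁/(k₂−k₁)]·C_{R0}·(e^(−k₁t) − e^(−k₂t)).
e^(−k₁t) = e^(−0.501×4.80) = e^(−2.405) = 0.09028; e^(−k₂t) = e^(−0.5280) = 0.5898.
C_S = 0.501×1.27/(0.110−0.501) × (0.09028−0.5898) = (-1.627)×(-0.4995) = 0.8128 mol/L.
C_R = C_{R0}e^(−k₁t) = 0.1147 mol/L, so C_T = C_{R0}−C_R−C_S = 0.3425 mol/L; C_S/C_T = 2.37.

2.37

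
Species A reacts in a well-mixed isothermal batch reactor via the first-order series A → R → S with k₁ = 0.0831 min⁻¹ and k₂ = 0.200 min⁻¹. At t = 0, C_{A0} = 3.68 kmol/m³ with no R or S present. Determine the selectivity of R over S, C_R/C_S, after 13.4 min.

0.379

The intermediate concentration in a first-order A→B→C sequence is C_R = k₁C_{A0}(e^(−k₁t) − e^(−k₂t))/(k₂−k₁).
e^(−k₁t) = e^(−0.0831×13.4) = e^(−1.114) = 0.3284; e^(−k₂t) = e^(−2.680) = 0.06856.
C_R = 0.0831×3.68/(0.200−0.0831) × (0.3284−0.06856) = 2.616×0.2598 = 0.6797 kmol/m³.
C_A = C_{A0}e^(−k₁t) = 1.208 kmol/m³, so C_S = C_{A0}−C_A−C_R = 1.792 kmol/m³; C_R/C_S = 0.379.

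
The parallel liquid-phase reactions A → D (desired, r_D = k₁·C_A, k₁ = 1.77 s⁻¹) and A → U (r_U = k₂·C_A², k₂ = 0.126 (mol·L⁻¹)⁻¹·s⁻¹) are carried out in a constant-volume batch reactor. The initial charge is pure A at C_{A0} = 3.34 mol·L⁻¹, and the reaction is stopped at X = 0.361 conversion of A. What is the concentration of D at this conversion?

C_A = C_{A0}(1−X) = 2.134 mol·L⁻¹.
Along a PFR/batch, dC_D/dC_A = −r_D/(r_D+r_U) = −k₁/(k₁+k₂·C_A).
Integrating from C_{A0} to C_A: C_D = (1.77/0.126)·ln[(1.77+0.126·3.34)/(1.77+0.126·2.13)] = 14.05·ln(2.191/2.039) = 1.010 mol·L⁻¹.

1.01 mol·L⁻¹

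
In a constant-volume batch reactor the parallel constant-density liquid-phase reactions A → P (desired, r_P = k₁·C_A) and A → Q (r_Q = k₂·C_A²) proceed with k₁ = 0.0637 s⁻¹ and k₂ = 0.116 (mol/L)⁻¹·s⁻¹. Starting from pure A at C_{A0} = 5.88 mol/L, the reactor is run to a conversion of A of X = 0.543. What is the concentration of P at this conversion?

0.377 mol/L

C_A = C_{A0}(1−X) = 2.687 mol/L.
Along a PFR/batch, dC_P/dC_A = −r_P/(r_P+r_Q) = −k₁/(k₁+k₂·C_A).
Integrating from C_{A0} to C_A: C_P = (0.0637/0.116)·ln[(0.0637+0.116·5.88)/(0.0637+0.116·2.69)] = 0.5491·ln(0.7458/0.3754) = 0.3769 mol/L.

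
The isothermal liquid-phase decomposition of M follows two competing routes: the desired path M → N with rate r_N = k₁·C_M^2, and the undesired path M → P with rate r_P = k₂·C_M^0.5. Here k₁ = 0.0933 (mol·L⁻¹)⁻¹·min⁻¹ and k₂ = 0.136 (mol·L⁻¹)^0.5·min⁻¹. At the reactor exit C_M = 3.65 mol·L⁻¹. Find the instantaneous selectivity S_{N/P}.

S_{N/P} = r_N/r_P = (k₁·C_M^2)/(k₂·C_M^0.5) = (k₁/k₂)·C_M^1.5.
= (0.0933×3.650^2) / (0.136×3.650^0.5) = 1.243/0.2598 = 4.78.

4.78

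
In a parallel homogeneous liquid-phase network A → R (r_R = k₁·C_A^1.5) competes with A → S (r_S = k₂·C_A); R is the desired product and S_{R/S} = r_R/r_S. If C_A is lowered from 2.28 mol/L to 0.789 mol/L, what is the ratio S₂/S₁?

0.588

S_{R/S} = (k₁/k₂)·C_A^0.5, so S₂/S₁ = (C_{A,2}/C_{A,1})^0.5.
= (0.789/2.28)^0.5 = (0.3461)^0.5 = 0.588.
Selectivity toward R falls as C_A falls — high-concentration operation is favoured.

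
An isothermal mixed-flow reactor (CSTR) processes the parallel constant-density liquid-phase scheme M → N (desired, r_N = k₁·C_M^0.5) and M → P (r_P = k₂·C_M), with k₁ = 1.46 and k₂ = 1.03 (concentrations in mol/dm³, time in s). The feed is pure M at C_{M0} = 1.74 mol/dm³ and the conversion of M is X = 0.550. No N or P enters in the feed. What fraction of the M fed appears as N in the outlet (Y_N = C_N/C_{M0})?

Exit C_M = C_{M0}(1−X) = 1.74×0.450 = 0.7830 mol/dm³.
A CSTR operates uniformly at the exit composition, giving r_N = 1.292 and r_P = 0.8065 (each k·C_M^n at C_M = 0.7830).
Fraction of consumed M going to N: r_N/(r_N+r_P) = 0.6157.
C_N = 0.6157·C_{M0}·X = 0.6157×1.74×0.550 = 0.589 mol/dm³; Y_N = C_N/C_{M0} = 0.339.

0.339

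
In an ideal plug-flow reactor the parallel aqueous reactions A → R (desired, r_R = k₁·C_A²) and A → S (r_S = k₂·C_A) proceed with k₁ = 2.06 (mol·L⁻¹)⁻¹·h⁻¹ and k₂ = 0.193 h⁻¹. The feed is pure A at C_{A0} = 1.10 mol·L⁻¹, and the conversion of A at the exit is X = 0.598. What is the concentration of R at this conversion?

C_A = C_{A0}(1−X) = 0.4422 mol·L⁻¹.
Along a PFR/batch, dC_S/dC_A = −r_S/(r_R+r_S) = −k₂/(k₂+k₁·C_A).
Integrating from C_{A0} to C_A: C_S = (0.193/2.06)·ln[(0.193+2.06·1.10)/(0.193+2.06·0.442)] = 0.09369·ln(2.459/1.104) = 0.07503 mol·L⁻¹.
Then C_R = (C_{A0}−C_A) − C_S = 0.6578 − 0.07503 = 0.5828 mol·L⁻¹.

0.583 mol·L⁻¹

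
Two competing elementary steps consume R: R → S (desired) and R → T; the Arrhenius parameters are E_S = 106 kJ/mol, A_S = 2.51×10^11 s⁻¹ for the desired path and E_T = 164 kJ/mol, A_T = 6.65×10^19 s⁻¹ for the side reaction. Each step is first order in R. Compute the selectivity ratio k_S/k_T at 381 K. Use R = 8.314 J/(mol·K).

k_S/k_T = (A_S/A_T)·exp[−(E_S−E_T)/(RT)] = (A_S/A_T)·exp[(E_T−E_S)/(RT)].
(E_T−E_S)/(RT) = (164−106)×10³/(8.314×381) = 58000/3168 = 18.31.
k_S/k_T = (2.51×10^11/6.65×10^19)·exp(18.31) = 3.774×10^-9 × 8.954×10^7 = 0.338.
Since E_S < E_T, lowering the temperature improves selectivity toward S.

0.338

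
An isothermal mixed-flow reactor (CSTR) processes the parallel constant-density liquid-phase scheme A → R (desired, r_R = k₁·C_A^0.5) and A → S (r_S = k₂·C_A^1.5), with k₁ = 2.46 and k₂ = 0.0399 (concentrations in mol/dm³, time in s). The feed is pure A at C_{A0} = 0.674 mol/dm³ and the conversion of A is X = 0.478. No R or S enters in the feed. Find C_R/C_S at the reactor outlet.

Exit C_A = C_{A0}(1−X) = 0.674×0.522 = 0.3518 mol/dm³.
A CSTR operates uniformly at the exit composition, giving r_R = 1.459 and r_S = 0.008327 (each k·C_A^n at C_A = 0.3518).
Overall selectivity = C_R/C_S = r_Rτ/(r_Sτ) = r_R/r_S = 175.

175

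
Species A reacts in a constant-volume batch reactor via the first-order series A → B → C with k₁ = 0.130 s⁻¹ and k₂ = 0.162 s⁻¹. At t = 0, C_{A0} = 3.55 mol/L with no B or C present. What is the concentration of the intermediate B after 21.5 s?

0.438 mol/L

For first-order series with pure A initially, C_B(t) = k₁C_{A0}/(k₂−k₁)·(e^(−k₁t) − e^(−k₂t)).
e^(−k₁t) = e^(−0.130×21.5) = e^(−2.795) = 0.06111; e^(−k₂t) = e^(−3.483) = 0.03072.
C_B = 0.130×3.55/(0.162−0.130) × (0.06111−0.03072) = 14.42×0.03040 = 0.4384 mol/L.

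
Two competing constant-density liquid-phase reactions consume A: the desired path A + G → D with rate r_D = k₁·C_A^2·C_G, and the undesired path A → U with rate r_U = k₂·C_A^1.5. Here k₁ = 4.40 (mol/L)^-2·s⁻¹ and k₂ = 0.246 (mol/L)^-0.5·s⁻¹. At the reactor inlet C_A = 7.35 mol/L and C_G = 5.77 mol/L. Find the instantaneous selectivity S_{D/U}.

280

S_{D/U} = r_D/r_U = (k₁·C_A^2·C_G)/(k₂·C_A^1.5) = (k₁/k₂)·C_A^0.5·C_G.
= (4.40×7.350^2×5.770) / (0.246×7.350^1.5) = 1372/4.902 = 280.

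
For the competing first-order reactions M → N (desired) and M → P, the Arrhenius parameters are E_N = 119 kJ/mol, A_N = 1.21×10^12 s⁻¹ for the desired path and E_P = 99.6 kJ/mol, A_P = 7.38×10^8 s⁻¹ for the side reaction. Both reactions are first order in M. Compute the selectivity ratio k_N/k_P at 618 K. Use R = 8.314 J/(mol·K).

37.6

k_N/k_P = (A_N/A_P)·exp[−(E_N−E_P)/(RT)] = (A_N/A_P)·exp[(E_P−E_N)/(RT)].
(E_P−E_N)/(RT) = (99.6−119)×10³/(8.314×618) = -19400/5138 = -3.776.
k_N/k_P = (1.21×10^12/7.38×10^8)·exp(-3.776) = 1640 × 0.02292 = 37.6.
Since E_N > E_P, raising the temperature improves selectivity toward N.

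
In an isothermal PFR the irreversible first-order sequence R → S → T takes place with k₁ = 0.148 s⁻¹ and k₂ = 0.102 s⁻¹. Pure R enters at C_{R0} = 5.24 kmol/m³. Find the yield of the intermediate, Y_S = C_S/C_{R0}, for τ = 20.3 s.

Solving the coupled first-order balances gives C_S(τ) = [k₁/(k₂−k₁)]·C_{R0}·(e^(−k₁τ) − e^(−k₂τ)).
e^(−k₁τ) = e^(−0.148×20.3) = e^(−3.004) = 0.04957; e^(−k₂τ) = e^(−2.071) = 0.1261.
C_S = 0.148×5.24/(0.102−0.148) × (0.04957−0.1261) = (-16.86)×(-0.07654) = 1.290 kmol/m³.
Y_S = C_S/C_{R0} = 1.290/5.24 = 0.246.

0.246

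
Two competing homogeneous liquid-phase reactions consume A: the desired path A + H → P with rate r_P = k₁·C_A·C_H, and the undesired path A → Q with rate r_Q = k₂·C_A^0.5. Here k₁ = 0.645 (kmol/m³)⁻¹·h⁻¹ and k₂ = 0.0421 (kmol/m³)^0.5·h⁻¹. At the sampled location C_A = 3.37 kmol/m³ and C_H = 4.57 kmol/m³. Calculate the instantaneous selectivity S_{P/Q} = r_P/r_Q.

S_{P/Q} = r_P/r_Q = (k₁·C_A·C_H)/(k₂·C_A^0.5) = (k₁/k₂)·C_A^0.5·C_H.
= (0.645×3.370×4.570) / (0.0421×3.370^0.5) = 9.934/0.07729 = 129.

129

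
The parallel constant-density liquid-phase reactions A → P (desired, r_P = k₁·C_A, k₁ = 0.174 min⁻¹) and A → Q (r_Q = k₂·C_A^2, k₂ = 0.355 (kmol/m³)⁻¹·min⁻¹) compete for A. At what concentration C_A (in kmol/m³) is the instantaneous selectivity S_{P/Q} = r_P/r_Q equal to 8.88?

0.0552 kmol/m³

S_{P/Q} = (k₁/k₂)·C_A⁻¹ ⇒ C_A = (S·k₂/k₁)^(-1).
= (8.88×0.355/0.174)^(-1) = (18.12)^(-1) = 0.0552 kmol/m³.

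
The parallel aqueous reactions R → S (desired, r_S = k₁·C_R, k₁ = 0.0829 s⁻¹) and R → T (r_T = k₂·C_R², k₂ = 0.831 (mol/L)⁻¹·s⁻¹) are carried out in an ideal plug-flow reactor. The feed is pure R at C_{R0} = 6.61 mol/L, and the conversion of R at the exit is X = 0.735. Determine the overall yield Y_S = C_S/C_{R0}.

C_R = C_{R0}(1−X) = 1.752 mol/L.
Along a PFR/batch, dC_S/dC_R = −r_S/(r_S+r_T) = −k₁/(k₁+k₂·C_R).
Integrating from C_{R0} to C_R: C_S = (0.0829/0.831)·ln[(0.0829+0.831·6.61)/(0.0829+0.831·1.75)] = 0.09976·ln(5.576/1.539) = 0.1285 mol/L.
Y_S = C_S/C_{R0} = 0.1285/6.61 = 0.0194.

0.0194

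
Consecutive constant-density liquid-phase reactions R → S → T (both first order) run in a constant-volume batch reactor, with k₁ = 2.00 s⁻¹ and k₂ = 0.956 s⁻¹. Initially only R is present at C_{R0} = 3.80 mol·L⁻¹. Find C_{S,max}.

1.93 mol·L⁻¹

For a first-order series the maximum intermediate yield is C_{S,max}/C_{R0} = (k₁/k₂)^[k₂/(k₂−k₁)].
= (2.00/0.956)^(0.956/(0.956−2.00)) = (2.092)^(-0.9157) = 0.5087.
C_{S,max} = 0.5087×3.80 = 1.93 mol·L⁻¹.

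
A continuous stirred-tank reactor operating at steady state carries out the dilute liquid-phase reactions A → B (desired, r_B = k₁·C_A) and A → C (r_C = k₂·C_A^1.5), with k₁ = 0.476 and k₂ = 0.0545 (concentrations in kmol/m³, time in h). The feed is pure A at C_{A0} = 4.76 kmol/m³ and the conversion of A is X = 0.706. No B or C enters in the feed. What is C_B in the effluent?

2.96 kmol/m³

Exit C_A = C_{A0}(1−X) = 4.76×0.294 = 1.399 kmol/m³.
In a CSTR the entire volume is at exit conditions, so r_B = 0.476×1.399 = 0.6661 and r_C = 0.0545×1.399^1.5 = 0.09023.
Fraction of consumed A going to B: r_B/(r_B+r_C) = 0.8807.
C_B = 0.8807·C_{A0}·X = 0.8807×4.76×0.706 = 2.96 kmol/m³.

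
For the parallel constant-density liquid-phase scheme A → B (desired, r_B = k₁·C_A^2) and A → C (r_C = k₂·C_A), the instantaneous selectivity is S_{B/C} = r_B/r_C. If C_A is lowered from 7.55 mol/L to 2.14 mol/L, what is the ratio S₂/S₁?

0.283

S_{B/C} = (k₁/k₂)·C_A, so S₂/S₁ = (C_{A,2}/C_{A,1}).
= 2.14/7.55 = 0.283.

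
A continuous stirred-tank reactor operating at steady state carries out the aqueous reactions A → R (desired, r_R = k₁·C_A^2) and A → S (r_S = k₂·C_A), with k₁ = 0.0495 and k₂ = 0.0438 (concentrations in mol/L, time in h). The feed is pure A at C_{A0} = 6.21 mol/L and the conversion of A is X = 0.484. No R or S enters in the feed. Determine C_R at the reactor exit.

Exit C_A = C_{A0}(1−X) = 6.21×0.516 = 3.204 mol/L.
Rates in a CSTR are evaluated at the outlet concentration: r_R = 0.0495×3.204^2 = 0.5083, r_S = 0.0438×3.204 = 0.1404.
Fraction of consumed A going to R: r_R/(r_R+r_S) = 0.7836.
C_R = 0.7836·C_{A0}·X = 0.7836×6.21×0.484 = 2.36 mol/L.

2.36 mol/L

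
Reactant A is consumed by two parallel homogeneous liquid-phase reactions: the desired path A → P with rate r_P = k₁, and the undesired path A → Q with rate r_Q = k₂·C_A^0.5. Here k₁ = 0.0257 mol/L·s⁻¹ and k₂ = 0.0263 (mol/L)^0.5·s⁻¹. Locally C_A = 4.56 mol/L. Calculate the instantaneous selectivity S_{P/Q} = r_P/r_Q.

0.458

S_{P/Q} = r_P/r_Q = (k₁)/(k₂·C_A^0.5) = (k₁/k₂)·C_A^-0.5.
= (0.0257) / (0.0263×4.560^0.5) = 0.02570/0.05616 = 0.458.
The undesired path is higher order in A, so low C_A (CSTR or dilute feed) favours P.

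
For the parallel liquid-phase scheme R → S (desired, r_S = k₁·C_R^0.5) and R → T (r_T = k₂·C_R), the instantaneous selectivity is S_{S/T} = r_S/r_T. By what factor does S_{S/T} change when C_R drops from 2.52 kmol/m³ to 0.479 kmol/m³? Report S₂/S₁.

S_{S/T} = (k₁/k₂)·C_R^-0.5, so S₂/S₁ = (C_{R,2}/C_{R,1})^-0.5.
= (0.479/2.52)^(-0.5) = (0.1901)^(-0.5) = 2.29.
Selectivity toward S rises as C_R falls — low-concentration operation is favoured.

2.29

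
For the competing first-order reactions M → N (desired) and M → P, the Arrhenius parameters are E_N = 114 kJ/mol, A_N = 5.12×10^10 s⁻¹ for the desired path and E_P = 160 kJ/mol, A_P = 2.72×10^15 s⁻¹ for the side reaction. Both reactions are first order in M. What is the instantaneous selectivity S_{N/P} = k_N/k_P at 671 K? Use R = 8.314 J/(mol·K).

k_N/k_P = (A_N/A_P)·exp[−(E_N−E_P)/(RT)] = (A_N/A_P)·exp[(E_P−E_N)/(RT)].
(E_P−E_N)/(RT) = (160−114)×10³/(8.314×671) = 46000/5579 = 8.246.
k_N/k_P = (5.12×10^10/2.72×10^15)·exp(8.246) = 1.882×10^-5 × 3811 = 0.0717.
Since E_N < E_P, lowering the temperature improves selectivity toward N.

0.0717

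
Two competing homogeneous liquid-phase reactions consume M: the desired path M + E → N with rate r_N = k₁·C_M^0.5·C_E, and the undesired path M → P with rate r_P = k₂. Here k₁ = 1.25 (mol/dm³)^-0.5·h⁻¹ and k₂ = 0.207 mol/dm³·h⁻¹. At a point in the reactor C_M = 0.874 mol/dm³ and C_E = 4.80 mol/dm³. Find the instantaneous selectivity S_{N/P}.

27.1

S_{N/P} = r_N/r_P = (k₁·C_M^0.5·C_E)/(k₂) = (k₁/k₂)·C_M^0.5·C_E.
= (1.25×0.8740^0.5×4.800) / (0.207) = 5.609/0.2070 = 27.1.
Since the desired path is higher order in M, keeping C_M high (PFR or concentrated feed) favours N.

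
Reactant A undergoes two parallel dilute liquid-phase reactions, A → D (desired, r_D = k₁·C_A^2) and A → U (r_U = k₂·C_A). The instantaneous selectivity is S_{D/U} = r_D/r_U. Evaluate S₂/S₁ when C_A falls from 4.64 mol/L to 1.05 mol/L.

0.226

S_{D/U} = (k₁/k₂)·C_A, so S₂/S₁ = (C_{A,2}/C_{A,1}).
= 1.05/4.64 = 0.226.
Selectivity toward D falls as C_A falls — high-concentration operation is favoured.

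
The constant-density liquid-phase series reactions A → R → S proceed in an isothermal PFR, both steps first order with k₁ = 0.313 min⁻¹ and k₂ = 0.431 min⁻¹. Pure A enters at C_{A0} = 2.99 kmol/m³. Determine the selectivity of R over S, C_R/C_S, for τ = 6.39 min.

Solving the coupled first-order balances gives C_R(τ) = [k₁/(k₂−k₁)]·C_{A0}·(e^(−k₁τ) − e^(−k₂τ)).
e^(−k₁τ) = e^(−0.313×6.39) = e^(−2.000) = 0.1353; e^(−k₂τ) = e^(−2.754) = 0.06367.
C_R = 0.313×2.99/(0.431−0.313) × (0.1353−0.06367) = 7.931×0.07166 = 0.5683 kmol/m³.
C_A = C_{A0}e^(−k₁τ) = 0.4046 kmol/m³, so C_S = C_{A0}−C_A−C_R = 2.017 kmol/m³; C_R/C_S = 0.282.

0.282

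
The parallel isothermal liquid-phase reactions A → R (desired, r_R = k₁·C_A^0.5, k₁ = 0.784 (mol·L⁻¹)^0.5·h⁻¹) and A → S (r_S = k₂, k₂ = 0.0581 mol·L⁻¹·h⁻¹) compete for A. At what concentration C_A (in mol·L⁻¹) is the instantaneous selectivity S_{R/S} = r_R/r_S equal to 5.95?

S_{R/S} = (k₁/k₂)·C_A^0.5 ⇒ C_A = (S·k₂/k₁)^(2).
= (5.95×0.0581/0.784)^(2) = (0.4409)^(2) = 0.194 mol·L⁻¹.

0.194 mol·L⁻¹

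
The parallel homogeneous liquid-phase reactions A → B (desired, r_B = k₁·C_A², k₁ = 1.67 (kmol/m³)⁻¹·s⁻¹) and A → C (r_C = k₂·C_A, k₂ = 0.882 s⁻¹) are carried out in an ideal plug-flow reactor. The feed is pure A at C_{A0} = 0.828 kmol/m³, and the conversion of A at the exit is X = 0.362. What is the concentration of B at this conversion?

C_A = C_{A0}(1−X) = 0.5283 kmol/m³.
Along a PFR/batch, dC_C/dC_A = −r_C/(r_B+r_C) = −k₂/(k₂+k₁·C_A).
Integrating from C_{A0} to C_A: C_C = (0.882/1.67)·ln[(0.882+1.67·0.828)/(0.882+1.67·0.528)] = 0.5281·ln(2.265/1.764) = 0.1319 kmol/m³.
Then C_B = (C_{A0}−C_A) − C_C = 0.2997 − 0.1319 = 0.1678 kmol/m³.

0.168 kmol/m³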